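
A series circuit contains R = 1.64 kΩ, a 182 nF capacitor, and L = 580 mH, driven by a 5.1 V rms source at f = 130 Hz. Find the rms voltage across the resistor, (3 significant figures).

1.29 V

ω = 2πf = 816.8 rad/s
X_L = ωL = 474 Ω
X_C = 1/(ωC) = 6730 Ω
Net reactance X = X_L − X_C = -6250 Ω
Z = 1640 − j6250 Ω
|Z| = √(1640² + 6250²) = 6460 Ω
I = V/|Z| = 789 μA
V_R = I·|Z_R| = 0.000789 × 1640 = 1.29 V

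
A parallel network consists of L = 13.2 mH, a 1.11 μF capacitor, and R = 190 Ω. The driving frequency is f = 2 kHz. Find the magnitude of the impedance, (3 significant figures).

105 Ω

ω = 2πf = 12570 rad/s
X_L = ωL = 166 Ω
X_C = 1/(ωC) = 71.7 Ω
Parallel: admittances add. Y = 1/R + 1/(jωL) + jωC
Y = (0.00526 + j0.00792) S
|Y| = 0.00951 S → |Z| = 1/|Y| = 105 Ω, ∠Z = −∠Y = -56.4°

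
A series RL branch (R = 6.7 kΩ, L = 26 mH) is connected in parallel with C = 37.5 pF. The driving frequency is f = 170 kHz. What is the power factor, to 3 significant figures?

ω = 2πf = 1.068e+06 rad/s
X_L = ωL = 27800 Ω
X_C = 1/(ωC) = 25000 Ω
Branch 1 (R+jX_L): Z₁ = 6700 + j27800 Ω, |Z₁| = 28600 Ω
Branch 2 (−jX_C): Z₂ = −j25000 Ω
Parallel: Z = Z₁Z₂/(Z₁+Z₂), |Z| = 98200 Ω, ∠Z = -36.3°
cos φ = cos(-36.3°) = 0.806

0.806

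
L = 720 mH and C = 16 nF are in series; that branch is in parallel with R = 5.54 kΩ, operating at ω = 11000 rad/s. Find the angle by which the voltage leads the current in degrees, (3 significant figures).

68.0°

X_L = ωL = 7920 Ω
X_C = 1/(ωC) = 5680 Ω
Branch 1: Z₁ = R = 5540 Ω
Branch 2 (series LC): Z₂ = j(X_L − X_C) = j2240 Ω
Parallel: Z = Z₁Z₂/(Z₁+Z₂), |Z| = 2080 Ω, ∠Z = 68.0°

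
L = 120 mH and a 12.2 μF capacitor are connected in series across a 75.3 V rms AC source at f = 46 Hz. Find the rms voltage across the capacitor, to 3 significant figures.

ω = 2πf = 289.0 rad/s
X_L = ωL = 34.7 Ω
X_C = 1/(ωC) = 284 Ω
Net reactance X = X_L − X_C = -249 Ω
Z = − j249 Ω
|Z| = √(0² + 249²) = 249 Ω
I = V/|Z| = 303 mA
V_C = I·|Z_C| = 0.303 × 284 = 85.8 V

85.8 V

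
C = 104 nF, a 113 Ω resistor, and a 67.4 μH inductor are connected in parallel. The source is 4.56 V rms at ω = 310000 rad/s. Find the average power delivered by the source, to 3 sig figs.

X_L = ωL = 20.9 Ω
X_C = 1/(ωC) = 31.0 Ω
Parallel: admittances add. Y = 1/R + 1/(jωL) + jωC
Y = (0.00885 − j0.0156) S
|Y| = 0.0180 S → |Z| = 1/|Y| = 55.7 Ω, ∠Z = −∠Y = 60.5°
I = V/|Z| = 81.9 mA
P = VI cos φ = 4.56 × 0.0819 × cos(60.5°) = 184 mW

184 mW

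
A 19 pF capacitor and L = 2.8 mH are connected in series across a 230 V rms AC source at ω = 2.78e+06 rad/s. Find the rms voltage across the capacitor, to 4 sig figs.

X_L = ωL = 7784 Ω
X_C = 1/(ωC) = 18930 Ω
Net reactance X = X_L − X_C = -11150 Ω
Z = − j11150 Ω
|Z| = √(0² + 11150²) = 11150 Ω
I = V/|Z| = 20.63 mA
V_C = I·|Z_C| = 0.02063 × 18930 = 390.6 V

390.6 V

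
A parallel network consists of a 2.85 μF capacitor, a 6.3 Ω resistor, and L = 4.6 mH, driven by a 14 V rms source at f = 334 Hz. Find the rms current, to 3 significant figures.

2.61 A

ω = 2πf = 2099 rad/s
X_L = ωL = 9.65 Ω
X_C = 1/(ωC) = 167 Ω
Parallel: admittances add. Y = 1/R + 1/(jωL) + jωC
Y = (0.159 − j0.0976) S
|Y| = 0.186 S → |Z| = 1/|Y| = 5.37 Ω, ∠Z = −∠Y = 31.6°
I = V/|Z| = 14/5.37 = 2.61 A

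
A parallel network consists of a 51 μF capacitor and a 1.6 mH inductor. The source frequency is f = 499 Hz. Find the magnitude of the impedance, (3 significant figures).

25.4 Ω

ω = 2πf = 3135 rad/s
X_L = ωL = 5.02 Ω
X_C = 1/(ωC) = 6.25 Ω
Parallel: admittances add. Y = 1/(jωL) + jωC
Y = (0 − j0.0394) S
|Y| = 0.0394 S → |Z| = 1/|Y| = 25.4 Ω, ∠Z = −∠Y = 90.0°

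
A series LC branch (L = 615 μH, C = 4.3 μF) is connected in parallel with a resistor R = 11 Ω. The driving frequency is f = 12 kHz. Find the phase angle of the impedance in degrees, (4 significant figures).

ω = 2πf = 75400 rad/s
X_L = ωL = 46.37 Ω
X_C = 1/(ωC) = 3.084 Ω
Branch 1: Z₁ = R = 11.00 Ω
Branch 2 (series LC): Z₂ = j(X_L − X_C) = j43.29 Ω
Parallel: Z = Z₁Z₂/(Z₁+Z₂), |Z| = 10.66 Ω, ∠Z = 14.26°

14.26°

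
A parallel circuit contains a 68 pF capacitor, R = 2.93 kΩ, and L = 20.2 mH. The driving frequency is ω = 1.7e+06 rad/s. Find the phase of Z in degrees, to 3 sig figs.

-14.2°

X_L = ωL = 34300 Ω
X_C = 1/(ωC) = 8650 Ω
Parallel: admittances add. Y = 1/R + 1/(jωL) + jωC
Y = (0.000341 + j8.65e-05) S
|Y| = 0.000352 S → |Z| = 1/|Y| = 2840 Ω, ∠Z = −∠Y = -14.2°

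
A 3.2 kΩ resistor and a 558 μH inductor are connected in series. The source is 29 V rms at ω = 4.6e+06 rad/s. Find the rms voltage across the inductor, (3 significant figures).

X_L = ωL = 2570 Ω
Z = 3200 + j2570 Ω
|Z| = √(3200² + 2570²) = 4100 Ω
I = V/|Z| = 7.07 mA
V_L = I·|Z_L| = 0.00707 × 2570 = 18.1 V

18.1 V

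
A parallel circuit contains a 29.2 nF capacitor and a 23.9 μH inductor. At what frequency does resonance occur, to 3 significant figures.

191 kHz

ω₀ = 1/√(LC) = 1/√(2.39e-05 × 2.92e-08) = 1.197e+06 rad/s
f₀ = ω₀/(2π) = 191 kHz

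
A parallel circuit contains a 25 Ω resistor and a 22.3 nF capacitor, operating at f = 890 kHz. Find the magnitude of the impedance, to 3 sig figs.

7.64 Ω

ω = 2πf = 5.592e+06 rad/s
X_C = 1/(ωC) = 8.02 Ω
Parallel: admittances add. Y = 1/R + jωC
Y = (0.0400 + j0.125) S
|Y| = 0.131 S → |Z| = 1/|Y| = 7.64 Ω, ∠Z = −∠Y = -72.2°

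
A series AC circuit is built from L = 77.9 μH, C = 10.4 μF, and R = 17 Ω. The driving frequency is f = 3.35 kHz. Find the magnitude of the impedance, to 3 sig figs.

ω = 2πf = 21050 rad/s
X_L = ωL = 1.64 Ω
X_C = 1/(ωC) = 4.57 Ω
Net reactance X = X_L − X_C = -2.93 Ω
Z = 17.0 − j2.93 Ω
|Z| = √(17.0² + 2.93²) = 17.3 Ω

17.3 Ω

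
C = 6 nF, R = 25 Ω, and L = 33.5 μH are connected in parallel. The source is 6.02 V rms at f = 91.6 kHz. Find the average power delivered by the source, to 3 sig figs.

1.45 W

ω = 2πf = 575500 rad/s
X_L = ωL = 19.3 Ω
X_C = 1/(ωC) = 290 Ω
Parallel: admittances add. Y = 1/R + 1/(jωL) + jωC
Y = (0.0400 − j0.0484) S
|Y| = 0.0628 S → |Z| = 1/|Y| = 15.9 Ω, ∠Z = −∠Y = 50.4°
I = V/|Z| = 378 mA
P = VI cos φ = 6.02 × 0.378 × cos(50.4°) = 1.45 W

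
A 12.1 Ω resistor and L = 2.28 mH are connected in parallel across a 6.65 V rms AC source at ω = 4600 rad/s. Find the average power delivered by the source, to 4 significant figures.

X_L = ωL = 10.49 Ω
Parallel: admittances add. Y = 1/R + 1/(jωL)
Y = (0.08264 − j0.09535) S
|Y| = 0.1262 S → |Z| = 1/|Y| = 7.925 Ω, ∠Z = −∠Y = 49.08°
I = V/|Z| = 839.1 mA
P = VI cos φ = 6.65 × 0.8391 × cos(49.08°) = 3.655 W

3.655 W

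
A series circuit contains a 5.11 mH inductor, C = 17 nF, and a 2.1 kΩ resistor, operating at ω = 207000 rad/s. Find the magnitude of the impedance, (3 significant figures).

X_L = ωL = 1060 Ω
X_C = 1/(ωC) = 284 Ω
Net reactance X = X_L − X_C = 774 Ω
Z = 2100 + j774 Ω
|Z| = √(2100² + 774²) = 2240 Ω

2240 Ω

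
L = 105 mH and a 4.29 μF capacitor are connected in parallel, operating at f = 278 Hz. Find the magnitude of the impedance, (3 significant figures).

ω = 2πf = 1747 rad/s
X_L = ωL = 183 Ω
X_C = 1/(ωC) = 133 Ω
Parallel: admittances add. Y = 1/(jωL) + jωC
Y = (0 + j0.00204) S
|Y| = 0.00204 S → |Z| = 1/|Y| = 490 Ω, ∠Z = −∠Y = -90.0°

490 Ω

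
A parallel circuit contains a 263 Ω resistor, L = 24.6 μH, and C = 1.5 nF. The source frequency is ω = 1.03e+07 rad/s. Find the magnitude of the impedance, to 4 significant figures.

X_L = ωL = 253.4 Ω
X_C = 1/(ωC) = 64.72 Ω
Parallel: admittances add. Y = 1/R + 1/(jωL) + jωC
Y = (0.003802 + j0.01150) S
|Y| = 0.01212 S → |Z| = 1/|Y| = 82.54 Ω, ∠Z = −∠Y = -71.71°

82.54 Ω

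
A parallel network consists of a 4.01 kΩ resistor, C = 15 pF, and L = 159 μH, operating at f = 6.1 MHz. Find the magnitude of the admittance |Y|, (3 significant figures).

481 μS

ω = 2πf = 3.833e+07 rad/s
X_L = ωL = 6090 Ω
X_C = 1/(ωC) = 1740 Ω
Parallel: admittances add. Y = 1/R + 1/(jωL) + jωC
Y = (0.000249 + j0.000411) S
|Y| = 0.000481 S → |Z| = 1/|Y| = 2080 Ω, ∠Z = −∠Y = -58.7°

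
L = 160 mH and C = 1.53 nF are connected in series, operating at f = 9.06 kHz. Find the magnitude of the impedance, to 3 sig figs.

2370 Ω

ω = 2πf = 56930 rad/s
X_L = ωL = 9110 Ω
X_C = 1/(ωC) = 11500 Ω
Net reactance X = X_L − X_C = -2370 Ω
Z = − j2370 Ω
|Z| = √(0² + 2370²) = 2370 Ω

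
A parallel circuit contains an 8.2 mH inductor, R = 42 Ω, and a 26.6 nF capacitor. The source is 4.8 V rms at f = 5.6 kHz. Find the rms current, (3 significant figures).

115 mA

ω = 2πf = 35190 rad/s
X_L = ωL = 289 Ω
X_C = 1/(ωC) = 1070 Ω
Parallel: admittances add. Y = 1/R + 1/(jωL) + jωC
Y = (0.0238 − j0.00253) S
|Y| = 0.0239 S → |Z| = 1/|Y| = 41.8 Ω, ∠Z = −∠Y = 6.07°
I = V/|Z| = 4.8/41.8 = 115 mA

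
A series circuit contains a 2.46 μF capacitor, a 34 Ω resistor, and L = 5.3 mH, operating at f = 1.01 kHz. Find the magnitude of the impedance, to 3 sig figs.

45.6 Ω

ω = 2πf = 6346 rad/s
X_L = ωL = 33.6 Ω
X_C = 1/(ωC) = 64.1 Ω
Net reactance X = X_L − X_C = -30.4 Ω
Z = 34.0 − j30.4 Ω
|Z| = √(34.0² + 30.4²) = 45.6 Ω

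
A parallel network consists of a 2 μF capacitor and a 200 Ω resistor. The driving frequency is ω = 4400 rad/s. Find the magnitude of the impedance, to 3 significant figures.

98.8 Ω

X_C = 1/(ωC) = 114 Ω
Parallel: admittances add. Y = 1/R + jωC
Y = (0.00500 + j0.00880) S
|Y| = 0.0101 S → |Z| = 1/|Y| = 98.8 Ω, ∠Z = −∠Y = -60.4°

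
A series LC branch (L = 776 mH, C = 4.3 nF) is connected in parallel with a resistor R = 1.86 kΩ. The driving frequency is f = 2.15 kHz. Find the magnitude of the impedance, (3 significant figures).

ω = 2πf = 13510 rad/s
X_L = ωL = 10500 Ω
X_C = 1/(ωC) = 17200 Ω
Branch 1: Z₁ = R = 1860 Ω
Branch 2 (series LC): Z₂ = j(X_L − X_C) = −j6730 Ω
Parallel: Z = Z₁Z₂/(Z₁+Z₂), |Z| = 1790 Ω, ∠Z = -15.4°

1790 Ω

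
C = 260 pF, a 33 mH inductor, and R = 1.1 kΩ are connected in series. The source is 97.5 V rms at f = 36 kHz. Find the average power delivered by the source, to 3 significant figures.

ω = 2πf = 226200 rad/s
X_L = ωL = 7460 Ω
X_C = 1/(ωC) = 17000 Ω
Net reactance X = X_L − X_C = -9540 Ω
Z = 1100 − j9540 Ω
|Z| = √(1100² + 9540²) = 9600 Ω
∠Z = arctan(-9540/1100) = -83.4°
I = V/|Z| = 10.2 mA
P = VI cos φ = 97.5 × 0.0102 × cos(-83.4°) = 113 mW

113 mW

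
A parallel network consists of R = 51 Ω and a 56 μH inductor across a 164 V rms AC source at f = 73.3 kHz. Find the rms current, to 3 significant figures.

7.13 A

ω = 2πf = 460600 rad/s
X_L = ωL = 25.8 Ω
Parallel: admittances add. Y = 1/R + 1/(jωL)
Y = (0.0196 − j0.0388) S
|Y| = 0.0434 S → |Z| = 1/|Y| = 23.0 Ω, ∠Z = −∠Y = 63.2°
I = V/|Z| = 164/23.0 = 7.13 A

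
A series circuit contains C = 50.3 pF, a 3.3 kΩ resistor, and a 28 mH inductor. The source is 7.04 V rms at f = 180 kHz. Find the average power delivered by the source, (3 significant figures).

781 μW

ω = 2πf = 1.131e+06 rad/s
X_L = ωL = 31700 Ω
X_C = 1/(ωC) = 17600 Ω
Net reactance X = X_L − X_C = 14100 Ω
Z = 3300 + j14100 Ω
|Z| = √(3300² + 14100²) = 14500 Ω
∠Z = arctan(14100/3300) = 76.8°
I = V/|Z| = 487 μA
P = VI cos φ = 7.04 × 0.000487 × cos(76.8°) = 781 μW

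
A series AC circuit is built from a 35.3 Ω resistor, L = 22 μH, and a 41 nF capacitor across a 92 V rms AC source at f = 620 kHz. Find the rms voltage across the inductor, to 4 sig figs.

ω = 2πf = 3.896e+06 rad/s
X_L = ωL = 85.70 Ω
X_C = 1/(ωC) = 6.261 Ω
Net reactance X = X_L − X_C = 79.44 Ω
Z = 35.30 + j79.44 Ω
|Z| = √(35.30² + 79.44²) = 86.93 Ω
I = V/|Z| = 1.058 A
V_L = I·|Z_L| = 1.058 × 85.70 = 90.70 V

90.70 V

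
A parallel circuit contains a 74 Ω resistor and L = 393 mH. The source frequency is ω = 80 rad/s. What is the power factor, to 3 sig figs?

X_L = ωL = 31.4 Ω
Parallel: admittances add. Y = 1/R + 1/(jωL)
Y = (0.0135 − j0.0318) S
|Y| = 0.0346 S → |Z| = 1/|Y| = 28.9 Ω, ∠Z = −∠Y = 67.0°
cos φ = cos(67.0°) = 0.391

0.391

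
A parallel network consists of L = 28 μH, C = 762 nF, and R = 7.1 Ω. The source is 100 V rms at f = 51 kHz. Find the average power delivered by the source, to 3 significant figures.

1.41 kW

ω = 2πf = 320400 rad/s
X_L = ωL = 8.97 Ω
X_C = 1/(ωC) = 4.10 Ω
Parallel: admittances add. Y = 1/R + 1/(jωL) + jωC
Y = (0.141 + j0.133) S
|Y| = 0.194 S → |Z| = 1/|Y| = 5.17 Ω, ∠Z = −∠Y = -43.3°
I = V/|Z| = 19.4 A
P = VI cos φ = 100 × 19.4 × cos(-43.3°) = 1.41 kW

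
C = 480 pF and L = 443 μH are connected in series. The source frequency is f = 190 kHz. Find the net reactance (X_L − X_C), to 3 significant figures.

-1220 Ω

ω = 2πf = 1.194e+06 rad/s
X_L = ωL = 529 Ω
X_C = 1/(ωC) = 1750 Ω
X = 529 − 1750 = -1220 Ω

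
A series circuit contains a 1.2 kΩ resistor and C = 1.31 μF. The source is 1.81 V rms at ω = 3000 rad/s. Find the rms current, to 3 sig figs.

1.48 mA

X_C = 1/(ωC) = 254 Ω
Z = 1200 − j254 Ω
|Z| = √(1200² + 254²) = 1230 Ω
I = V/|Z| = 1.81/1230 = 1.48 mA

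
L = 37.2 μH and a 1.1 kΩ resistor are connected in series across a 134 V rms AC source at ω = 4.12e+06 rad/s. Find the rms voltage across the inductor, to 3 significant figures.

X_L = ωL = 153 Ω
Z = 1100 + j153 Ω
|Z| = √(1100² + 153²) = 1110 Ω
I = V/|Z| = 121 mA
V_L = I·|Z_L| = 0.121 × 153 = 18.5 V

18.5 V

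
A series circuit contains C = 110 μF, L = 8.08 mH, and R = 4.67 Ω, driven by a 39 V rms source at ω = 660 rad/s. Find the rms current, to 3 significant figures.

X_L = ωL = 5.33 Ω
X_C = 1/(ωC) = 13.8 Ω
Net reactance X = X_L − X_C = -8.44 Ω
Z = 4.67 − j8.44 Ω
|Z| = √(4.67² + 8.44²) = 9.65 Ω
I = V/|Z| = 39/9.65 = 4.04 A

4.04 A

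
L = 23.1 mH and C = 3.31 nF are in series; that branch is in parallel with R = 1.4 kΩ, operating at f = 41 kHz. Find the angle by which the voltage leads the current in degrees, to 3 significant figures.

16.3°

ω = 2πf = 257600 rad/s
X_L = ωL = 5950 Ω
X_C = 1/(ωC) = 1170 Ω
Branch 1: Z₁ = R = 1400 Ω
Branch 2 (series LC): Z₂ = j(X_L − X_C) = j4780 Ω
Parallel: Z = Z₁Z₂/(Z₁+Z₂), |Z| = 1340 Ω, ∠Z = 16.3°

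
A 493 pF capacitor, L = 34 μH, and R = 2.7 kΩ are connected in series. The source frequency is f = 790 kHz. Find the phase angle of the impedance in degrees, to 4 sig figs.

-5.077°

ω = 2πf = 4.964e+06 rad/s
X_L = ωL = 168.8 Ω
X_C = 1/(ωC) = 408.6 Ω
Net reactance X = X_L − X_C = -239.9 Ω
Z = 2700 − j239.9 Ω
|Z| = √(2700² + 239.9²) = 2711 Ω
∠Z = arctan(-239.9/2700) = -5.077°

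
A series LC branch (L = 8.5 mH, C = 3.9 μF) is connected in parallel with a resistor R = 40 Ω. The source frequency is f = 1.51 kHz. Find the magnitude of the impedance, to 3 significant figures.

ω = 2πf = 9488 rad/s
X_L = ωL = 80.6 Ω
X_C = 1/(ωC) = 27.0 Ω
Branch 1: Z₁ = R = 40.0 Ω
Branch 2 (series LC): Z₂ = j(X_L − X_C) = j53.6 Ω
Parallel: Z = Z₁Z₂/(Z₁+Z₂), |Z| = 32.1 Ω, ∠Z = 36.7°

32.1 Ω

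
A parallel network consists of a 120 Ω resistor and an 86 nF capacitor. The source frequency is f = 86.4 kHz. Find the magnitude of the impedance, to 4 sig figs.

21.09 Ω

ω = 2πf = 542900 rad/s
X_C = 1/(ωC) = 21.42 Ω
Parallel: admittances add. Y = 1/R + jωC
Y = (0.008333 + j0.04669) S
|Y| = 0.04742 S → |Z| = 1/|Y| = 21.09 Ω, ∠Z = −∠Y = -79.88°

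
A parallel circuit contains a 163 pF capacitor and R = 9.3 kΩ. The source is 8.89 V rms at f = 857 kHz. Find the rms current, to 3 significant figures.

7.86 mA

ω = 2πf = 5.385e+06 rad/s
X_C = 1/(ωC) = 1140 Ω
Parallel: admittances add. Y = 1/R + jωC
Y = (0.000108 + j0.000878) S
|Y| = 0.000884 S → |Z| = 1/|Y| = 1130 Ω, ∠Z = −∠Y = -83.0°
I = V/|Z| = 8.89/1130 = 7.86 mA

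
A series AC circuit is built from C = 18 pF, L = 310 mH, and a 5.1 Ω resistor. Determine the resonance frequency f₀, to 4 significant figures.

ω₀ = 1/√(LC) = 1/√(0.31 × 1.8e-11) = 423300 rad/s
f₀ = ω₀/(2π) = 67.38 kHz

67.38 kHz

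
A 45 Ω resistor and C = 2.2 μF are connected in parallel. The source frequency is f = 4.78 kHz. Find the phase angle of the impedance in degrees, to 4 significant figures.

-71.41°

ω = 2πf = 30030 rad/s
X_C = 1/(ωC) = 15.13 Ω
Parallel: admittances add. Y = 1/R + jωC
Y = (0.02222 + j0.06607) S
|Y| = 0.06971 S → |Z| = 1/|Y| = 14.34 Ω, ∠Z = −∠Y = -71.41°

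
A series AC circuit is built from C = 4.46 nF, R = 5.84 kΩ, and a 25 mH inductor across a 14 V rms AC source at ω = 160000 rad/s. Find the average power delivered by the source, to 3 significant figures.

X_L = ωL = 4000 Ω
X_C = 1/(ωC) = 1400 Ω
Net reactance X = X_L − X_C = 2600 Ω
Z = 5840 + j2600 Ω
|Z| = √(5840² + 2600²) = 6390 Ω
∠Z = arctan(2600/5840) = 24.0°
I = V/|Z| = 2.19 mA
P = VI cos φ = 14 × 0.00219 × cos(24.0°) = 28.0 mW

28.0 mW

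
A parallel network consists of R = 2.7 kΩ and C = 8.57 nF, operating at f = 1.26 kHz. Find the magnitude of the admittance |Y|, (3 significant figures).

377 μS

ω = 2πf = 7917 rad/s
X_C = 1/(ωC) = 14700 Ω
Parallel: admittances add. Y = 1/R + jωC
Y = (0.000370 + j6.78e-05) S
|Y| = 0.000377 S → |Z| = 1/|Y| = 2660 Ω, ∠Z = −∠Y = -10.4°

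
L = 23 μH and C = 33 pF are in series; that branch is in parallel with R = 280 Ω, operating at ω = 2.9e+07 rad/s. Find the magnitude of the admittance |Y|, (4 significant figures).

4.445 mS

X_L = ωL = 667.0 Ω
X_C = 1/(ωC) = 1045 Ω
Branch 1: Z₁ = R = 280.0 Ω
Branch 2 (series LC): Z₂ = j(X_L − X_C) = −j377.9 Ω
Parallel: Z = Z₁Z₂/(Z₁+Z₂), |Z| = 225.0 Ω, ∠Z = -36.53°
|Y| = 1/|Z| = 4.445 mS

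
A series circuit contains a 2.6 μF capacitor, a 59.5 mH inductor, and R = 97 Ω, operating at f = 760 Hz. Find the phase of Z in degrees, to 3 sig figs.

64.5°

ω = 2πf = 4775 rad/s
X_L = ωL = 284 Ω
X_C = 1/(ωC) = 80.5 Ω
Net reactance X = X_L − X_C = 204 Ω
Z = 97.0 + j204 Ω
|Z| = √(97.0² + 204²) = 226 Ω
∠Z = arctan(204/97.0) = 64.5°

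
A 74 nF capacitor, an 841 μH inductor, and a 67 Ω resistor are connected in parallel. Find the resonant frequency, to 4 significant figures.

20.17 kHz

ω₀ = 1/√(LC) = 1/√(0.000841 × 7.4e-08) = 126800 rad/s
f₀ = ω₀/(2π) = 20.17 kHz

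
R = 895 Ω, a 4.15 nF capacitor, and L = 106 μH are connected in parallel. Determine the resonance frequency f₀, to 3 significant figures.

ω₀ = 1/√(LC) = 1/√(0.000106 × 4.15e-09) = 1.508e+06 rad/s
f₀ = ω₀/(2π) = 240 kHz

240 kHz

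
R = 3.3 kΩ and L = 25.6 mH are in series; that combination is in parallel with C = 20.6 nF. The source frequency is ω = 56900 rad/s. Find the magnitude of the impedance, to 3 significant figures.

917 Ω

X_L = ωL = 1460 Ω
X_C = 1/(ωC) = 853 Ω
Branch 1 (R+jX_L): Z₁ = 3300 + j1460 Ω, |Z₁| = 3610 Ω
Branch 2 (−jX_C): Z₂ = −j853 Ω
Parallel: Z = Z₁Z₂/(Z₁+Z₂), |Z| = 917 Ω, ∠Z = -76.5°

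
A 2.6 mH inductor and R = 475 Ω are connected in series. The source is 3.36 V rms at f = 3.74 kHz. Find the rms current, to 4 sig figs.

ω = 2πf = 23500 rad/s
X_L = ωL = 61.10 Ω
Z = 475.0 + j61.10 Ω
|Z| = √(475.0² + 61.10²) = 478.9 Ω
I = V/|Z| = 3.36/478.9 = 7.016 mA

7.016 mA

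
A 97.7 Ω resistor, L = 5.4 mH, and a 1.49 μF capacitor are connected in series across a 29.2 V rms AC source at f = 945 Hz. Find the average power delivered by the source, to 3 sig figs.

5.17 W

ω = 2πf = 5938 rad/s
X_L = ωL = 32.1 Ω
X_C = 1/(ωC) = 113 Ω
Net reactance X = X_L − X_C = -81.0 Ω
Z = 97.7 − j81.0 Ω
|Z| = √(97.7² + 81.0²) = 127 Ω
∠Z = arctan(-81.0/97.7) = -39.7°
I = V/|Z| = 230 mA
P = VI cos φ = 29.2 × 0.230 × cos(-39.7°) = 5.17 W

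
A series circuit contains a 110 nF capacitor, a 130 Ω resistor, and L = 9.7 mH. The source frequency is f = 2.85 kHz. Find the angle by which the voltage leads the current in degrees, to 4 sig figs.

-68.73°

ω = 2πf = 17910 rad/s
X_L = ωL = 173.7 Ω
X_C = 1/(ωC) = 507.7 Ω
Net reactance X = X_L − X_C = -334.0 Ω
Z = 130.0 − j334.0 Ω
|Z| = √(130.0² + 334.0²) = 358.4 Ω
∠Z = arctan(-334.0/130.0) = -68.73°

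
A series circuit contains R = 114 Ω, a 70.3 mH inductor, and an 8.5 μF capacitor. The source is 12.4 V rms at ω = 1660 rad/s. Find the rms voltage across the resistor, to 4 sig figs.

X_L = ωL = 116.7 Ω
X_C = 1/(ωC) = 70.87 Ω
Net reactance X = X_L − X_C = 45.83 Ω
Z = 114.0 + j45.83 Ω
|Z| = √(114.0² + 45.83²) = 122.9 Ω
I = V/|Z| = 100.9 mA
V_R = I·|Z_R| = 0.1009 × 114.0 = 11.51 V

11.51 V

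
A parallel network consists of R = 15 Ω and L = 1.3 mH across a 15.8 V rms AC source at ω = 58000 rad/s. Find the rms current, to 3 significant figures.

1.07 A

X_L = ωL = 75.4 Ω
Parallel: admittances add. Y = 1/R + 1/(jωL)
Y = (0.0667 − j0.0133) S
|Y| = 0.0680 S → |Z| = 1/|Y| = 14.7 Ω, ∠Z = −∠Y = 11.3°
I = V/|Z| = 15.8/14.7 = 1.07 A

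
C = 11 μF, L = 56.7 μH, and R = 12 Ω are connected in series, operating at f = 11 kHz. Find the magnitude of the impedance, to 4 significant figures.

12.28 Ω

ω = 2πf = 69120 rad/s
X_L = ωL = 3.919 Ω
X_C = 1/(ωC) = 1.315 Ω
Net reactance X = X_L − X_C = 2.603 Ω
Z = 12.00 + j2.603 Ω
|Z| = √(12.00² + 2.603²) = 12.28 Ω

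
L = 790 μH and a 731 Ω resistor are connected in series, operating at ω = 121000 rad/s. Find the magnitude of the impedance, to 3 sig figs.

737 Ω

X_L = ωL = 95.6 Ω
Z = 731 + j95.6 Ω
|Z| = √(731² + 95.6²) = 737 Ω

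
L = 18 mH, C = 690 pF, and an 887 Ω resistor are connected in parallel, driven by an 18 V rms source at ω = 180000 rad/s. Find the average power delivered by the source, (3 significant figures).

365 mW

X_L = ωL = 3240 Ω
X_C = 1/(ωC) = 8050 Ω
Parallel: admittances add. Y = 1/R + 1/(jωL) + jωC
Y = (0.00113 − j0.000184) S
|Y| = 0.00114 S → |Z| = 1/|Y| = 875 Ω, ∠Z = −∠Y = 9.29°
I = V/|Z| = 20.6 mA
P = VI cos φ = 18 × 0.0206 × cos(9.29°) = 365 mW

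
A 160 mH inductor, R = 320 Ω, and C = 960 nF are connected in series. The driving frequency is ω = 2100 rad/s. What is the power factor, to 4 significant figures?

0.8944

X_L = ωL = 336.0 Ω
X_C = 1/(ωC) = 496.0 Ω
Net reactance X = X_L − X_C = -160.0 Ω
Z = 320.0 − j160.0 Ω
|Z| = √(320.0² + 160.0²) = 357.8 Ω
∠Z = arctan(-160.0/320.0) = -26.57°
cos φ = cos(-26.57°) = 0.8944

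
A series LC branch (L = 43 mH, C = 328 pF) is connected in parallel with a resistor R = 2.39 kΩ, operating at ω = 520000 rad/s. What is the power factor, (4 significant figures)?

0.9897

X_L = ωL = 22360 Ω
X_C = 1/(ωC) = 5863 Ω
Branch 1: Z₁ = R = 2390 Ω
Branch 2 (series LC): Z₂ = j(X_L − X_C) = j16500 Ω
Parallel: Z = Z₁Z₂/(Z₁+Z₂), |Z| = 2365 Ω, ∠Z = 8.243°
cos φ = cos(8.243°) = 0.9897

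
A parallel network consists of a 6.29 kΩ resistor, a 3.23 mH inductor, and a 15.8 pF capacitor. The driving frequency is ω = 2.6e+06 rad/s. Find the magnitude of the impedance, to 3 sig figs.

5650 Ω

X_L = ωL = 8400 Ω
X_C = 1/(ωC) = 24300 Ω
Parallel: admittances add. Y = 1/R + 1/(jωL) + jωC
Y = (0.000159 − j7.8e-05) S
|Y| = 0.000177 S → |Z| = 1/|Y| = 5650 Ω, ∠Z = −∠Y = 26.1°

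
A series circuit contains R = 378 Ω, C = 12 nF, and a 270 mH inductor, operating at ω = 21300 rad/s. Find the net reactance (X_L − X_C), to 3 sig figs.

1840 Ω

X_L = ωL = 5750 Ω
X_C = 1/(ωC) = 3910 Ω
X = 5750 − 3910 = 1840 Ω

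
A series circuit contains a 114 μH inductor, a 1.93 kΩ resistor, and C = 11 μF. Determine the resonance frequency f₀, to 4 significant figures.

ω₀ = 1/√(LC) = 1/√(0.000114 × 1.1e-05) = 28240 rad/s
f₀ = ω₀/(2π) = 4.494 kHz

4.494 kHz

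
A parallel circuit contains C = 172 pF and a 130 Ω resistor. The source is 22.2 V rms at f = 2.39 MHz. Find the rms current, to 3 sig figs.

180 mA

ω = 2πf = 1.502e+07 rad/s
X_C = 1/(ωC) = 387 Ω
Parallel: admittances add. Y = 1/R + jωC
Y = (0.00769 + j0.00258) S
|Y| = 0.00811 S → |Z| = 1/|Y| = 123 Ω, ∠Z = −∠Y = -18.6°
I = V/|Z| = 22.2/123 = 180 mA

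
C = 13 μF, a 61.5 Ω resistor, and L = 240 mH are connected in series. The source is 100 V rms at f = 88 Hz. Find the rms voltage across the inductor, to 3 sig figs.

215 V

ω = 2πf = 552.9 rad/s
X_L = ωL = 133 Ω
X_C = 1/(ωC) = 139 Ω
Net reactance X = X_L − X_C = -6.42 Ω
Z = 61.5 − j6.42 Ω
|Z| = √(61.5² + 6.42²) = 61.8 Ω
I = V/|Z| = 1.62 A
V_L = I·|Z_L| = 1.62 × 133 = 215 V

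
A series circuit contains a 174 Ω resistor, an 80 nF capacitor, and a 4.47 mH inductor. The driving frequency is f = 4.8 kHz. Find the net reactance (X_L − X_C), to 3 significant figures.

ω = 2πf = 30160 rad/s
X_L = ωL = 135 Ω
X_C = 1/(ωC) = 414 Ω
X = 135 − 414 = -280 Ω

-280 Ω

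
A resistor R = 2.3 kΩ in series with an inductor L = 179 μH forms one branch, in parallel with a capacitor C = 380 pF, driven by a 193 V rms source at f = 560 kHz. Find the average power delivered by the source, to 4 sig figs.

15.07 W

ω = 2πf = 3.519e+06 rad/s
X_L = ωL = 629.8 Ω
X_C = 1/(ωC) = 747.9 Ω
Branch 1 (R+jX_L): Z₁ = 2300 + j629.8 Ω, |Z₁| = 2385 Ω
Branch 2 (−jX_C): Z₂ = −j747.9 Ω
Parallel: Z = Z₁Z₂/(Z₁+Z₂), |Z| = 774.4 Ω, ∠Z = -71.75°
I = V/|Z| = 249.2 mA
P = VI cos φ = 193 × 0.2492 × cos(-71.75°) = 15.07 W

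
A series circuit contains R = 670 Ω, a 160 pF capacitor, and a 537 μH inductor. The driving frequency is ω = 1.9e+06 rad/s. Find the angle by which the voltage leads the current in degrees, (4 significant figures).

-73.55°

X_L = ωL = 1020 Ω
X_C = 1/(ωC) = 3289 Ω
Net reactance X = X_L − X_C = -2269 Ω
Z = 670.0 − j2269 Ω
|Z| = √(670.0² + 2269²) = 2366 Ω
∠Z = arctan(-2269/670.0) = -73.55°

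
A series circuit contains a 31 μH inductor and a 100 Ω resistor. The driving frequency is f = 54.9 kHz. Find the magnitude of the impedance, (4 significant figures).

ω = 2πf = 344900 rad/s
X_L = ωL = 10.69 Ω
Z = 100.0 + j10.69 Ω
|Z| = √(100.0² + 10.69²) = 100.6 Ω

100.6 Ω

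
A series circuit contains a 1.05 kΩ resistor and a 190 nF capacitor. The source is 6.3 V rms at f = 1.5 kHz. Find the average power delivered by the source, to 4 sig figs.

ω = 2πf = 9425 rad/s
X_C = 1/(ωC) = 558.4 Ω
Z = 1050 − j558.4 Ω
|Z| = √(1050² + 558.4²) = 1189 Ω
∠Z = arctan(-558.4/1050) = -28.01°
I = V/|Z| = 5.297 mA
P = VI cos φ = 6.3 × 0.005297 × cos(-28.01°) = 29.47 mW

29.47 mW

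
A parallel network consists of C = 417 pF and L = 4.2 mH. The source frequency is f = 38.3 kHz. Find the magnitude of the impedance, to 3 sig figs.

ω = 2πf = 240600 rad/s
X_L = ωL = 1010 Ω
X_C = 1/(ωC) = 9970 Ω
Parallel: admittances add. Y = 1/(jωL) + jωC
Y = (0 − j0.000889) S
|Y| = 0.000889 S → |Z| = 1/|Y| = 1120 Ω, ∠Z = −∠Y = 90.0°

1120 Ω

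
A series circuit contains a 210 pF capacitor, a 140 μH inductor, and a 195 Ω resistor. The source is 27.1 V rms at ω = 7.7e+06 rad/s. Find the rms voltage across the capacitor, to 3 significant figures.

X_L = ωL = 1080 Ω
X_C = 1/(ωC) = 618 Ω
Net reactance X = X_L − X_C = 460 Ω
Z = 195 + j460 Ω
|Z| = √(195² + 460²) = 499 Ω
I = V/|Z| = 54.3 mA
V_C = I·|Z_C| = 0.0543 × 618 = 33.6 V

33.6 V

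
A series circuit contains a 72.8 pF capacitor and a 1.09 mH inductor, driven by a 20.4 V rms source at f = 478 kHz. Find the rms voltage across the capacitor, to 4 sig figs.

ω = 2πf = 3.003e+06 rad/s
X_L = ωL = 3274 Ω
X_C = 1/(ωC) = 4574 Ω
Net reactance X = X_L − X_C = -1300 Ω
Z = − j1300 Ω
|Z| = √(0² + 1300²) = 1300 Ω
I = V/|Z| = 15.69 mA
V_C = I·|Z_C| = 0.01569 × 4574 = 71.77 V

71.77 V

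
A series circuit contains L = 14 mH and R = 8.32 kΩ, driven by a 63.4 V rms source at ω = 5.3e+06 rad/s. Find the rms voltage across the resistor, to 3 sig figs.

7.06 V

X_L = ωL = 74200 Ω
Z = 8320 + j74200 Ω
|Z| = √(8320² + 74200²) = 74700 Ω
I = V/|Z| = 849 μA
V_R = I·|Z_R| = 0.000849 × 8320 = 7.06 V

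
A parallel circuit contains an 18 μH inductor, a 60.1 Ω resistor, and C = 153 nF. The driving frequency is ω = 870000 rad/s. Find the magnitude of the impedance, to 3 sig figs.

X_L = ωL = 15.7 Ω
X_C = 1/(ωC) = 7.51 Ω
Parallel: admittances add. Y = 1/R + 1/(jωL) + jωC
Y = (0.0166 + j0.0693) S
|Y| = 0.0712 S → |Z| = 1/|Y| = 14.0 Ω, ∠Z = −∠Y = -76.5°

14.0 Ω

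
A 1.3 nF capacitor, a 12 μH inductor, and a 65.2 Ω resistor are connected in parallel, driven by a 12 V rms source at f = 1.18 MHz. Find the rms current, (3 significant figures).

ω = 2πf = 7.414e+06 rad/s
X_L = ωL = 89.0 Ω
X_C = 1/(ωC) = 104 Ω
Parallel: admittances add. Y = 1/R + 1/(jωL) + jωC
Y = (0.0153 − j0.00160) S
|Y| = 0.0154 S → |Z| = 1/|Y| = 64.8 Ω, ∠Z = −∠Y = 5.96°
I = V/|Z| = 12/64.8 = 185 mA

185 mA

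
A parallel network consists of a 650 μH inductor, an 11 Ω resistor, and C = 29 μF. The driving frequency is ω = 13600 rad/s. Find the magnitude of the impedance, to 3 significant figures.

X_L = ωL = 8.84 Ω
X_C = 1/(ωC) = 2.54 Ω
Parallel: admittances add. Y = 1/R + 1/(jωL) + jωC
Y = (0.0909 + j0.281) S
|Y| = 0.296 S → |Z| = 1/|Y| = 3.38 Ω, ∠Z = −∠Y = -72.1°

3.38 Ω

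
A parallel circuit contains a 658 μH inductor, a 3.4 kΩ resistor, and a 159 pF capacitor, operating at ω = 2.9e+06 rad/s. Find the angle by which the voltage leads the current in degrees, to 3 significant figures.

12.1°

X_L = ωL = 1910 Ω
X_C = 1/(ωC) = 2170 Ω
Parallel: admittances add. Y = 1/R + 1/(jωL) + jωC
Y = (0.000294 − j6.3e-05) S
|Y| = 0.000301 S → |Z| = 1/|Y| = 3320 Ω, ∠Z = −∠Y = 12.1°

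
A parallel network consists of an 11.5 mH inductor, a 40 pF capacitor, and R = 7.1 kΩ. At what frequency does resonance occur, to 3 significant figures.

235 kHz

ω₀ = 1/√(LC) = 1/√(0.0115 × 4e-11) = 1.474e+06 rad/s
f₀ = ω₀/(2π) = 235 kHz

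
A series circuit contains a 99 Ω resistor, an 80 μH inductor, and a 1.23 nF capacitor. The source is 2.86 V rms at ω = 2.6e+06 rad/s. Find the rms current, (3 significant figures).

X_L = ωL = 208 Ω
X_C = 1/(ωC) = 313 Ω
Net reactance X = X_L − X_C = -105 Ω
Z = 99.0 − j105 Ω
|Z| = √(99.0² + 105²) = 144 Ω
I = V/|Z| = 2.86/144 = 19.8 mA

19.8 mA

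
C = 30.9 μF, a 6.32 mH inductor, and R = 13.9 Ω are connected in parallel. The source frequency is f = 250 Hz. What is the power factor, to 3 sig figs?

ω = 2πf = 1571 rad/s
X_L = ωL = 9.93 Ω
X_C = 1/(ωC) = 20.6 Ω
Parallel: admittances add. Y = 1/R + 1/(jωL) + jωC
Y = (0.0719 − j0.0522) S
|Y| = 0.0889 S → |Z| = 1/|Y| = 11.3 Ω, ∠Z = −∠Y = 36.0°
cos φ = cos(36.0°) = 0.809

0.809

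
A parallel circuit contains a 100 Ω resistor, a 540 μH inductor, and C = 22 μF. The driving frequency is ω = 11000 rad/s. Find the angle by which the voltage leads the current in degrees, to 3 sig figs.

-82.3°

X_L = ωL = 5.94 Ω
X_C = 1/(ωC) = 4.13 Ω
Parallel: admittances add. Y = 1/R + 1/(jωL) + jωC
Y = (0.0100 + j0.0736) S
|Y| = 0.0743 S → |Z| = 1/|Y| = 13.5 Ω, ∠Z = −∠Y = -82.3°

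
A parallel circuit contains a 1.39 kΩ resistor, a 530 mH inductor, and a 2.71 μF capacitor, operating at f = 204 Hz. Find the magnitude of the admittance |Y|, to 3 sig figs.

2.13 mS

ω = 2πf = 1282 rad/s
X_L = ωL = 679 Ω
X_C = 1/(ωC) = 288 Ω
Parallel: admittances add. Y = 1/R + 1/(jωL) + jωC
Y = (0.000719 + j0.00200) S
|Y| = 0.00213 S → |Z| = 1/|Y| = 470 Ω, ∠Z = −∠Y = -70.2°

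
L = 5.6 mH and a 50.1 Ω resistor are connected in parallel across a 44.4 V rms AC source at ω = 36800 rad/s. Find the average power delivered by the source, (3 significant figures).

X_L = ωL = 206 Ω
Parallel: admittances add. Y = 1/R + 1/(jωL)
Y = (0.0200 − j0.00485) S
|Y| = 0.0205 S → |Z| = 1/|Y| = 48.7 Ω, ∠Z = −∠Y = 13.7°
I = V/|Z| = 912 mA
P = VI cos φ = 44.4 × 0.912 × cos(13.7°) = 39.3 W

39.3 W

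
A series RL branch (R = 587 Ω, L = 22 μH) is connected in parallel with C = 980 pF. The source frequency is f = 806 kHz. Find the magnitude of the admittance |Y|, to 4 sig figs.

ω = 2πf = 5.064e+06 rad/s
X_L = ωL = 111.4 Ω
X_C = 1/(ωC) = 201.5 Ω
Branch 1 (R+jX_L): Z₁ = 587.0 + j111.4 Ω, |Z₁| = 597.5 Ω
Branch 2 (−jX_C): Z₂ = −j201.5 Ω
Parallel: Z = Z₁Z₂/(Z₁+Z₂), |Z| = 202.7 Ω, ∠Z = -70.53°
|Y| = 1/|Z| = 4.933 mS

4.933 mS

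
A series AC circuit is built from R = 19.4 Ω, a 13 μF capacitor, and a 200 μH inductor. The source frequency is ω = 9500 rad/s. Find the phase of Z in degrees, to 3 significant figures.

-17.7°

X_L = ωL = 1.90 Ω
X_C = 1/(ωC) = 8.10 Ω
Net reactance X = X_L − X_C = -6.20 Ω
Z = 19.4 − j6.20 Ω
|Z| = √(19.4² + 6.20²) = 20.4 Ω
∠Z = arctan(-6.20/19.4) = -17.7°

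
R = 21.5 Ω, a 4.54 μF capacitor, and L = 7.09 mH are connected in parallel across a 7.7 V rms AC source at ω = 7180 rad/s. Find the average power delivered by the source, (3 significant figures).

2.76 W

X_L = ωL = 50.9 Ω
X_C = 1/(ωC) = 30.7 Ω
Parallel: admittances add. Y = 1/R + 1/(jωL) + jωC
Y = (0.0465 + j0.0130) S
|Y| = 0.0483 S → |Z| = 1/|Y| = 20.7 Ω, ∠Z = −∠Y = -15.6°
I = V/|Z| = 372 mA
P = VI cos φ = 7.7 × 0.372 × cos(-15.6°) = 2.76 W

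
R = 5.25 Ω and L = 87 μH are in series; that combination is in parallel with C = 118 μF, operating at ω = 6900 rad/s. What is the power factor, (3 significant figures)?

0.231

X_L = ωL = 0.600 Ω
X_C = 1/(ωC) = 1.23 Ω
Branch 1 (R+jX_L): Z₁ = 5.25 + j0.600 Ω, |Z₁| = 5.28 Ω
Branch 2 (−jX_C): Z₂ = −j1.23 Ω
Parallel: Z = Z₁Z₂/(Z₁+Z₂), |Z| = 1.23 Ω, ∠Z = -76.7°
cos φ = cos(-76.7°) = 0.231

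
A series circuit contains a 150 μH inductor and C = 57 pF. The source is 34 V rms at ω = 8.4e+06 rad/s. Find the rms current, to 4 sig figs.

41.04 mA

X_L = ωL = 1260 Ω
X_C = 1/(ωC) = 2089 Ω
Net reactance X = X_L − X_C = -828.6 Ω
Z = − j828.6 Ω
|Z| = √(0² + 828.6²) = 828.6 Ω
I = V/|Z| = 34/828.6 = 41.04 mA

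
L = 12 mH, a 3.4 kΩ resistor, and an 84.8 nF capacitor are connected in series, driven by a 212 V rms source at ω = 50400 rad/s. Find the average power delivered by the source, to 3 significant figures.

X_L = ωL = 605 Ω
X_C = 1/(ωC) = 234 Ω
Net reactance X = X_L − X_C = 371 Ω
Z = 3400 + j371 Ω
|Z| = √(3400² + 371²) = 3420 Ω
∠Z = arctan(371/3400) = 6.22°
I = V/|Z| = 62.0 mA
P = VI cos φ = 212 × 0.0620 × cos(6.22°) = 13.1 W

13.1 W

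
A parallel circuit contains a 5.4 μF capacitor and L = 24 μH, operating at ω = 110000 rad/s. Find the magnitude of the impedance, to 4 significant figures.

X_L = ωL = 2.640 Ω
X_C = 1/(ωC) = 1.684 Ω
Parallel: admittances add. Y = 1/(jωL) + jωC
Y = (0 + j0.2152) S
|Y| = 0.2152 S → |Z| = 1/|Y| = 4.647 Ω, ∠Z = −∠Y = -90.00°

4.647 Ω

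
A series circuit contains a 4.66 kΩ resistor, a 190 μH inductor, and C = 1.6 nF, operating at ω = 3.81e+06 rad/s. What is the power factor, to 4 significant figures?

X_L = ωL = 723.9 Ω
X_C = 1/(ωC) = 164.0 Ω
Net reactance X = X_L − X_C = 559.9 Ω
Z = 4660 + j559.9 Ω
|Z| = √(4660² + 559.9²) = 4694 Ω
∠Z = arctan(559.9/4660) = 6.851°
cos φ = cos(6.851°) = 0.9929

0.9929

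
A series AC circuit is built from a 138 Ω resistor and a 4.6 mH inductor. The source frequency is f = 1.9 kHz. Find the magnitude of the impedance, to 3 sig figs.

149 Ω

ω = 2πf = 11940 rad/s
X_L = ωL = 54.9 Ω
Z = 138 + j54.9 Ω
|Z| = √(138² + 54.9²) = 149 Ω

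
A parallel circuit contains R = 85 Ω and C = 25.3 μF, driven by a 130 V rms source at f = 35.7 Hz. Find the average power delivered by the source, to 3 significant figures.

ω = 2πf = 224.3 rad/s
X_C = 1/(ωC) = 176 Ω
Parallel: admittances add. Y = 1/R + jωC
Y = (0.0118 + j0.00568) S
|Y| = 0.0131 S → |Z| = 1/|Y| = 76.6 Ω, ∠Z = −∠Y = -25.8°
I = V/|Z| = 1.70 A
P = VI cos φ = 130 × 1.70 × cos(-25.8°) = 199 W

199 W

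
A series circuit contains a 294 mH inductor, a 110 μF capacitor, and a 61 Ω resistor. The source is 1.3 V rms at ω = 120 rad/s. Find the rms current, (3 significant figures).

X_L = ωL = 35.3 Ω
X_C = 1/(ωC) = 75.8 Ω
Net reactance X = X_L − X_C = -40.5 Ω
Z = 61.0 − j40.5 Ω
|Z| = √(61.0² + 40.5²) = 73.2 Ω
I = V/|Z| = 1.3/73.2 = 17.8 mA

17.8 mA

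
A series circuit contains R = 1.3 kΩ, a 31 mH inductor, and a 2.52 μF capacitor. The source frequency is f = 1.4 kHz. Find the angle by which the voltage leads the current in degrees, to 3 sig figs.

9.93°

ω = 2πf = 8796 rad/s
X_L = ωL = 273 Ω
X_C = 1/(ωC) = 45.1 Ω
Net reactance X = X_L − X_C = 228 Ω
Z = 1300 + j228 Ω
|Z| = √(1300² + 228²) = 1320 Ω
∠Z = arctan(228/1300) = 9.93°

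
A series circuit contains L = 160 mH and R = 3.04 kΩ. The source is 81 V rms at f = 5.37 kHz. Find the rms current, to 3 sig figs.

13.1 mA

ω = 2πf = 33740 rad/s
X_L = ωL = 5400 Ω
Z = 3040 + j5400 Ω
|Z| = √(3040² + 5400²) = 6200 Ω
I = V/|Z| = 81/6200 = 13.1 mA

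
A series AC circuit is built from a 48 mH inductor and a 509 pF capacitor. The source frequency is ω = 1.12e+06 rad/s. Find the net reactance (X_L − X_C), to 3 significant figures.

52000 Ω

X_L = ωL = 53800 Ω
X_C = 1/(ωC) = 1750 Ω
X = 53800 − 1750 = 52000 Ω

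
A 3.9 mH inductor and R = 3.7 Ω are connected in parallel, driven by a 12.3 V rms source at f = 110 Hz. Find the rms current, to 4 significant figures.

ω = 2πf = 691.2 rad/s
X_L = ωL = 2.695 Ω
Parallel: admittances add. Y = 1/R + 1/(jωL)
Y = (0.2703 − j0.3710) S
|Y| = 0.4590 S → |Z| = 1/|Y| = 2.179 Ω, ∠Z = −∠Y = 53.93°
I = V/|Z| = 12.3/2.179 = 5.646 A

5.646 A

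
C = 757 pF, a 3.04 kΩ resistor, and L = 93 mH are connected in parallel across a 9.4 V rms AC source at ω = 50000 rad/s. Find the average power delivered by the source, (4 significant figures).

29.07 mW

X_L = ωL = 4650 Ω
X_C = 1/(ωC) = 26420 Ω
Parallel: admittances add. Y = 1/R + 1/(jωL) + jωC
Y = (0.0003289 − j0.0001772) S
|Y| = 0.0003736 S → |Z| = 1/|Y| = 2676 Ω, ∠Z = −∠Y = 28.31°
I = V/|Z| = 3.512 mA
P = VI cos φ = 9.4 × 0.003512 × cos(28.31°) = 29.07 mW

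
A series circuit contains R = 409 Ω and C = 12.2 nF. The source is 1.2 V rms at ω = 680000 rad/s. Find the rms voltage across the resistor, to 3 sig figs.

1.15 V

X_C = 1/(ωC) = 121 Ω
Z = 409 − j121 Ω
|Z| = √(409² + 121²) = 426 Ω
I = V/|Z| = 2.81 mA
V_R = I·|Z_R| = 0.00281 × 409 = 1.15 V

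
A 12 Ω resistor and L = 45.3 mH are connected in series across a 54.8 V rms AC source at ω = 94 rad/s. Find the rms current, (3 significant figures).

X_L = ωL = 4.26 Ω
Z = 12.0 + j4.26 Ω
|Z| = √(12.0² + 4.26²) = 12.7 Ω
I = V/|Z| = 54.8/12.7 = 4.30 A

4.30 A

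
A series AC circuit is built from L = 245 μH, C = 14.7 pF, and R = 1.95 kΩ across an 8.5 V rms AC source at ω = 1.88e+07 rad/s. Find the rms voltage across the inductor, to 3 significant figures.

X_L = ωL = 4610 Ω
X_C = 1/(ωC) = 3620 Ω
Net reactance X = X_L − X_C = 988 Ω
Z = 1950 + j988 Ω
|Z| = √(1950² + 988²) = 2190 Ω
I = V/|Z| = 3.89 mA
V_L = I·|Z_L| = 0.00389 × 4610 = 17.9 V

17.9 V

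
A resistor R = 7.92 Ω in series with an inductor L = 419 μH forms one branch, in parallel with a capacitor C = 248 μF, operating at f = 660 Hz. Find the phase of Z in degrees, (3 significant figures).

-83.1°

ω = 2πf = 4147 rad/s
X_L = ωL = 1.74 Ω
X_C = 1/(ωC) = 0.972 Ω
Branch 1 (R+jX_L): Z₁ = 7.92 + j1.74 Ω, |Z₁| = 8.11 Ω
Branch 2 (−jX_C): Z₂ = −j0.972 Ω
Parallel: Z = Z₁Z₂/(Z₁+Z₂), |Z| = 0.991 Ω, ∠Z = -83.1°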